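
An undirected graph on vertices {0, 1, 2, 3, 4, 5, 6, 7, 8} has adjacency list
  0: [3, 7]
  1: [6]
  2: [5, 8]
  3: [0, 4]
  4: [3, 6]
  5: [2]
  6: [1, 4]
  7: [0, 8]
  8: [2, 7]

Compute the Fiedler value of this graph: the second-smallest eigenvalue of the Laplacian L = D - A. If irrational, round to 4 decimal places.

With the vertex order [0, 1, 2, 3, 4, 5, 6, 7, 8], the degrees are [2, 1, 2, 2, 2, 1, 2, 2, 2], giving D = diag(2, 1, 2, 2, 2, 1, 2, 2, 2) and L = D - A. The sorted Laplacian eigenvalues are [0, 0.1206, 0.4679, 1, 1.6527, 2.3473, 3, 3.5321, 3.8794]; the algebraic connectivity is the second entry, 0.1206. By the matrix-tree theorem the graph has (1/9) * product of the nonzero eigenvalues = 1 spanning tree. The eigenvalues sum to 16, which equals trace(L) = 2|E|.

0.1206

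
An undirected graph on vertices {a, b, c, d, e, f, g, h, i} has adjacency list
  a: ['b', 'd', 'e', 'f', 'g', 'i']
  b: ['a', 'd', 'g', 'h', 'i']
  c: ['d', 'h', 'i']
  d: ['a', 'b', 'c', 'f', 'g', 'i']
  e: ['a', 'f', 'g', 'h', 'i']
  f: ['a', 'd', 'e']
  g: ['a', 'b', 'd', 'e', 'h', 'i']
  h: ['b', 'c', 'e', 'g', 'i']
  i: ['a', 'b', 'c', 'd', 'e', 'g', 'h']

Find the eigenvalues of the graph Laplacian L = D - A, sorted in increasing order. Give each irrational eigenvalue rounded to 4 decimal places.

Reading degrees in the order [a, b, c, d, e, f, g, h, i] gives [6, 5, 3, 6, 5, 3, 6, 5, 7]; set D = diag(6, 5, 3, 6, 5, 3, 6, 5, 7) and form L = D - A. The multiplicity of 0 as a Laplacian eigenvalue equals the number of connected components. There is one zero in the spectrum, matching the 1 component.

[0, 2.4249, 3.3235, 4.5858, 5.6665, 6.8104, 7.4142, 7.6013, 8.1733]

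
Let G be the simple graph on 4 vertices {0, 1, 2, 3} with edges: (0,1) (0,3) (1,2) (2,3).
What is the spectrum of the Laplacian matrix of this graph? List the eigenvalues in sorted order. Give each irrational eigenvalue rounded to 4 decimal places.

[0, 2, 2, 4]

Reading degrees in the order [0, 1, 2, 3] gives [2, 2, 2, 2]; set D = diag(2, 2, 2, 2) and form L = D - A. Since every row of L sums to 0, the all-ones vector is in the kernel and 0 is an eigenvalue. The single zero eigenvalue shows the graph is connected. The largest eigenvalue, 4, is at most the vertex count 4.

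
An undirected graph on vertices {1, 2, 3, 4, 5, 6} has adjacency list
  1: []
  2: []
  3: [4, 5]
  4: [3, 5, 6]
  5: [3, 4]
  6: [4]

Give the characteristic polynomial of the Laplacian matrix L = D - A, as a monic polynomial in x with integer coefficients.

x^6 - 8x^5 + 19x^4 - 12x^3

Each diagonal entry of L is the vertex degree and each off-diagonal entry is -1 where an edge is present, 0 otherwise; in the order [1, 2, 3, 4, 5, 6] the diagonal is [0, 0, 2, 3, 2, 1]. L has integer entries, so p(x) = det(xI - L) has integer coefficients. Expanding the determinant yields x^6 - 8x^5 + 19x^4 - 12x^3. The coefficient of x^5 equals -trace(L) = -8, matching the sum of degrees.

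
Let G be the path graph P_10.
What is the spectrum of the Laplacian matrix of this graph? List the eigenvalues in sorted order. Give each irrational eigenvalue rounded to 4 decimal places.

The graph has 10 vertices and degree multiset [2, 2, 2, 2, 2, 2, 2, 2, 1, 1]; D is the diagonal matrix of degrees and L = D - A. Diagonalising L (or applying a numerical eigensolver to the 10x10 matrix) gives the spectrum above. The single zero eigenvalue shows the graph is connected. The eigenvalues sum to 18, which equals trace(L) = 2|E|.

[0, 0.0979, 0.3820, 0.8244, 1.3820, 2, 2.6180, 3.1756, 3.6180, 3.9021]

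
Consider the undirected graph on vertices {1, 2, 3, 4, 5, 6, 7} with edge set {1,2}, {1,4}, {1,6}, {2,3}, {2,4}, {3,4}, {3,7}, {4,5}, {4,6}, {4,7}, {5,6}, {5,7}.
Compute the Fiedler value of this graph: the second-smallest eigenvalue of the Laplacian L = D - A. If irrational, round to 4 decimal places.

Reading degrees in the order [1, 2, 3, 4, 5, 6, 7] gives [3, 3, 3, 6, 3, 3, 3]; set D = diag(3, 3, 3, 6, 3, 3, 3) and form L = D - A. The smallest Laplacian eigenvalue is always 0. The next one, lambda_2 = 2, measures how hard the graph is to disconnect: larger values mean better connectivity. The eigenvalues sum to 24, which equals trace(L) = 2|E|.

2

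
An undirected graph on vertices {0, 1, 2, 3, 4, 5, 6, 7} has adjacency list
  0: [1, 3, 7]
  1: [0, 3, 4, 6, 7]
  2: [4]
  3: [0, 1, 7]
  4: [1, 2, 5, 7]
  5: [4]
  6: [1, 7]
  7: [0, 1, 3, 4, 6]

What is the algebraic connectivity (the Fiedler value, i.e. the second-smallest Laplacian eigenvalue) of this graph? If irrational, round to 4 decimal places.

0.6277

Each diagonal entry of L is the vertex degree and each off-diagonal entry is -1 where an edge is present, 0 otherwise; in the order [0, 1, 2, 3, 4, 5, 6, 7] the diagonal is [3, 5, 1, 3, 4, 1, 2, 5]. Computing the eigenvalues of L and sorting gives [0, 0.6277, 1, 2, 4, 4, 6, 6.3723]. The Fiedler value lambda_2 = 0.6277 is strictly positive, so the graph is connected. The largest eigenvalue, 6.3723, is at most the vertex count 8. There is one zero in the spectrum, matching the 1 component.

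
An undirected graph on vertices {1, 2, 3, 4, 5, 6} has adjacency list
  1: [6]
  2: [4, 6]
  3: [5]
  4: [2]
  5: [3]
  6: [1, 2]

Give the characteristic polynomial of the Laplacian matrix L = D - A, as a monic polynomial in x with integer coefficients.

Reading degrees in the order [1, 2, 3, 4, 5, 6] gives [1, 2, 1, 1, 1, 2]; set D = diag(1, 2, 1, 1, 1, 2) and form L = D - A. Computing det(xI - L) by cofactor expansion (or equivalently via sum-over-permutations) gives x^6 - 8x^5 + 22x^4 - 24x^3 + 8x^2. Since p(0) = det(-L) = 0, x divides p(x). The eigenvalues sum to 8, which equals trace(L) = 2|E|.

x^6 - 8x^5 + 22x^4 - 24x^3 + 8x^2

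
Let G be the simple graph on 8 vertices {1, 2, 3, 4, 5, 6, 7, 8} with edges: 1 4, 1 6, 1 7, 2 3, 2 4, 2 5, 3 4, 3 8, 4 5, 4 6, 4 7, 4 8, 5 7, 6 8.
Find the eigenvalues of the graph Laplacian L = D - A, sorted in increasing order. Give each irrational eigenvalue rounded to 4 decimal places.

With the vertex order [1, 2, 3, 4, 5, 6, 7, 8], the degrees are [3, 3, 3, 7, 3, 3, 3, 3], giving D = diag(3, 3, 3, 7, 3, 3, 3, 3) and L = D - A. The multiplicity of 0 as a Laplacian eigenvalue equals the number of connected components. The largest eigenvalue, 8, is at most the vertex count 8.

[0, 1.7530, 1.7530, 3.4450, 3.4450, 4.8019, 4.8019, 8]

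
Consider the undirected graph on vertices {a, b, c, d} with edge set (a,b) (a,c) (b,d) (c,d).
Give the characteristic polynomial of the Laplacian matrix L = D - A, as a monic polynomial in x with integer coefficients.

x^4 - 8x^3 + 20x^2 - 16x

With the vertex order [a, b, c, d], the degrees are [2, 2, 2, 2], giving D = diag(2, 2, 2, 2) and L = D - A. Computing det(xI - L) by cofactor expansion (or equivalently via sum-over-permutations) gives x^4 - 8x^3 + 20x^2 - 16x. Since p(0) = det(-L) = 0, x divides p(x).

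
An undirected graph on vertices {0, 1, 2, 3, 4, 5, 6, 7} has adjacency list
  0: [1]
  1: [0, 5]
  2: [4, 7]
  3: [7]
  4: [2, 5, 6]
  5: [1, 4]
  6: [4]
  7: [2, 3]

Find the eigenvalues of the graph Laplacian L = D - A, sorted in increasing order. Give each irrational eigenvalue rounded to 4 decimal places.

[0, 0.1981, 0.4915, 1.3204, 1.5550, 2.8258, 3.2470, 4.3623]

Reading degrees in the order [0, 1, 2, 3, 4, 5, 6, 7] gives [1, 2, 2, 1, 3, 2, 1, 2]; set D = diag(1, 2, 2, 1, 3, 2, 1, 2) and form L = D - A. Diagonalising L (or applying a numerical eigensolver to the 8x8 matrix) gives the spectrum above. The single zero eigenvalue shows the graph is connected. The eigenvalues sum to 14, which equals trace(L) = 2|E|. There is one zero in the spectrum, matching the 1 component.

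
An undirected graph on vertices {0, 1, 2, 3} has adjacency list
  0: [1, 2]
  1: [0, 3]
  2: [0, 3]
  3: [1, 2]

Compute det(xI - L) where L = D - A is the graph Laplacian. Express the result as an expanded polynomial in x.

x^4 - 8x^3 + 20x^2 - 16x

Each diagonal entry of L is the vertex degree and each off-diagonal entry is -1 where an edge is present, 0 otherwise; in the order [0, 1, 2, 3] the diagonal is [2, 2, 2, 2]. The eigenvalues of L are [0, 2, 2, 4]; the characteristic polynomial is the product of (x - lambda_i), which multiplies out to x^4 - 8x^3 + 20x^2 - 16x. Since p(0) = det(-L) = 0, x divides p(x). There is one zero in the spectrum, matching the 1 component. The eigenvalues sum to 8, which equals trace(L) = 2|E|.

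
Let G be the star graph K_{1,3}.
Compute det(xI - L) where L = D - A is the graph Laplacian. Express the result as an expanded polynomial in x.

The graph has 4 vertices and degree multiset [3, 1, 1, 1]; D is the diagonal matrix of degrees and L = D - A. The eigenvalues of L are [0, 1, 1, 4]; the characteristic polynomial is the product of (x - lambda_i), which multiplies out to x^4 - 6x^3 + 9x^2 - 4x. The coefficient of x^3 equals -trace(L) = -6, matching the sum of degrees.

x^4 - 6x^3 + 9x^2 - 4x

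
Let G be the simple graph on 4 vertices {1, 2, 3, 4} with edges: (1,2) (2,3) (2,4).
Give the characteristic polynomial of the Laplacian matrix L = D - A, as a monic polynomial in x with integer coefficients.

Each diagonal entry of L is the vertex degree and each off-diagonal entry is -1 where an edge is present, 0 otherwise; in the order [1, 2, 3, 4] the diagonal is [1, 3, 1, 1]. Computing det(xI - L) by cofactor expansion (or equivalently via sum-over-permutations) gives x^4 - 6x^3 + 9x^2 - 4x. Since p(0) = det(-L) = 0, x divides p(x). The eigenvalues sum to 6, which equals trace(L) = 2|E|. The largest eigenvalue, 4, is at most the vertex count 4.

x^4 - 6x^3 + 9x^2 - 4x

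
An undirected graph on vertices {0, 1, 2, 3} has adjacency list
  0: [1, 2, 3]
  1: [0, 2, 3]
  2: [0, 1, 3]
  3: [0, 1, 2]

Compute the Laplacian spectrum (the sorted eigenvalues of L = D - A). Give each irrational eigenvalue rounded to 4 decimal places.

Each diagonal entry of L is the vertex degree and each off-diagonal entry is -1 where an edge is present, 0 otherwise; in the order [0, 1, 2, 3] the diagonal is [3, 3, 3, 3]. The multiplicity of 0 as a Laplacian eigenvalue equals the number of connected components. The single zero eigenvalue shows the graph is connected. There is one zero in the spectrum, matching the 1 component.

[0, 4, 4, 4]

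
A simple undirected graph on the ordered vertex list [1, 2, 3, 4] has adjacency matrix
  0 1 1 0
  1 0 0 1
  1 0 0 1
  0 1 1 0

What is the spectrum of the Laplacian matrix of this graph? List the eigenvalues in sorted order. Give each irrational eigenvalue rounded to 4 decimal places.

[0, 2, 2, 4]

Each diagonal entry of L is the vertex degree and each off-diagonal entry is -1 where an edge is present, 0 otherwise; in the order [1, 2, 3, 4] the diagonal is [2, 2, 2, 2]. The multiplicity of 0 as a Laplacian eigenvalue equals the number of connected components. The largest eigenvalue, 4, is at most the vertex count 4.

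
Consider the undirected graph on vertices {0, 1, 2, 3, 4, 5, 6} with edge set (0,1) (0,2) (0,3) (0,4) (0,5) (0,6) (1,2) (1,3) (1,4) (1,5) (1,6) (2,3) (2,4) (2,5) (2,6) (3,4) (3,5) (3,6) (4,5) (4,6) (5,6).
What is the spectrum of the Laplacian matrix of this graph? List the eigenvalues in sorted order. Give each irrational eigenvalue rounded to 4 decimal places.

[0, 7, 7, 7, 7, 7, 7]

Reading degrees in the order [0, 1, 2, 3, 4, 5, 6] gives [6, 6, 6, 6, 6, 6, 6]; set D = diag(6, 6, 6, 6, 6, 6, 6) and form L = D - A. Diagonalising L (or applying a numerical eigensolver to the 7x7 matrix) gives the spectrum above. By the matrix-tree theorem the graph has (1/7) * product of the nonzero eigenvalues = 16807 spanning trees.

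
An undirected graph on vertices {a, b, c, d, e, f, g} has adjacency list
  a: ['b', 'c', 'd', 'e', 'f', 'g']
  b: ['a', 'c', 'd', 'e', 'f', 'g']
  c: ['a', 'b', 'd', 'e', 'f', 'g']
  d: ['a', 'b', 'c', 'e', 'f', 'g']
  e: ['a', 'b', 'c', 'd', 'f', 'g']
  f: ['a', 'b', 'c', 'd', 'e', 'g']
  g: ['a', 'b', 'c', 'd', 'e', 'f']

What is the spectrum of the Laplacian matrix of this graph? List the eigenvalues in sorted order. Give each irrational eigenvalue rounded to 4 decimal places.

With the vertex order [a, b, c, d, e, f, g], the degrees are [6, 6, 6, 6, 6, 6, 6], giving D = diag(6, 6, 6, 6, 6, 6, 6) and L = D - A. Since every row of L sums to 0, the all-ones vector is in the kernel and 0 is an eigenvalue. The largest eigenvalue, 7, is at most the vertex count 7.

[0, 7, 7, 7, 7, 7, 7]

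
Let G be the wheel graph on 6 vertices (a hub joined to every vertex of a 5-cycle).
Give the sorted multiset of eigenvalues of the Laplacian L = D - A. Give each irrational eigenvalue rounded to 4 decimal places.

[0, 2.3820, 2.3820, 4.6180, 4.6180, 6]

The graph has 6 vertices and degree multiset [5, 3, 3, 3, 3, 3]; D is the diagonal matrix of degrees and L = D - A. L is symmetric positive semidefinite, so every eigenvalue is real and nonnegative. There is one zero in the spectrum, matching the 1 component.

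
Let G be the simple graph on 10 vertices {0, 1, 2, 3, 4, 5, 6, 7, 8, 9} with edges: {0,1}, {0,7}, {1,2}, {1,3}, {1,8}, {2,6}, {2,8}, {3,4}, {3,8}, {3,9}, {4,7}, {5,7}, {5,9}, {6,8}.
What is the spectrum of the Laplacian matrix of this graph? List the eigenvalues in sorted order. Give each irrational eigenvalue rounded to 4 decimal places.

Each diagonal entry of L is the vertex degree and each off-diagonal entry is -1 where an edge is present, 0 otherwise; in the order [0, 1, 2, 3, 4, 5, 6, 7, 8, 9] the diagonal is [2, 4, 3, 4, 2, 2, 2, 3, 4, 2]. Since every row of L sums to 0, the all-ones vector is in the kernel and 0 is an eigenvalue. The single zero eigenvalue shows the graph is connected. There is one zero in the spectrum, matching the 1 component. The largest eigenvalue, 5.6892, is at most the vertex count 10.

[0, 0.5658, 1.2480, 1.6934, 2.1018, 3.0493, 3.9390, 4.3664, 5.3470, 5.6892]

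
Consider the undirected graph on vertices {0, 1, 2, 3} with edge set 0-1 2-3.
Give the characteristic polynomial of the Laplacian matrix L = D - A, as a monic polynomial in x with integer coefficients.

x^4 - 4x^3 + 4x^2

With the vertex order [0, 1, 2, 3], the degrees are [1, 1, 1, 1], giving D = diag(1, 1, 1, 1) and L = D - A. Computing det(xI - L) by cofactor expansion (or equivalently via sum-over-permutations) gives x^4 - 4x^3 + 4x^2. Since p(0) = det(-L) = 0, x divides p(x). The eigenvalues sum to 4, which equals trace(L) = 2|E|.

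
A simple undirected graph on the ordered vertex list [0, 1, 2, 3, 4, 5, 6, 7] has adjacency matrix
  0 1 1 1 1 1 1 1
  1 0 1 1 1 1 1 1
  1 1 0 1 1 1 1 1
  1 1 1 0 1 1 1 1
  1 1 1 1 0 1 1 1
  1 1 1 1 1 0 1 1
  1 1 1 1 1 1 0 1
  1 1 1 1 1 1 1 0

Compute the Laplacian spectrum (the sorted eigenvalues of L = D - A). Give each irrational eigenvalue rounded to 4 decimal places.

Reading degrees in the order [0, 1, 2, 3, 4, 5, 6, 7] gives [7, 7, 7, 7, 7, 7, 7, 7]; set D = diag(7, 7, 7, 7, 7, 7, 7, 7) and form L = D - A. Since every row of L sums to 0, the all-ones vector is in the kernel and 0 is an eigenvalue. There is one zero in the spectrum, matching the 1 component. By the matrix-tree theorem the graph has (1/8) * product of the nonzero eigenvalues = 262144 spanning trees.

[0, 8, 8, 8, 8, 8, 8, 8]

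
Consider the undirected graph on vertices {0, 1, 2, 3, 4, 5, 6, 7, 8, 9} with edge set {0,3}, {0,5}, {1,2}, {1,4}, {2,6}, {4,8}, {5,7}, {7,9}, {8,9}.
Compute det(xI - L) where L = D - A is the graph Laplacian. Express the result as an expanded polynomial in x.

Reading degrees in the order [0, 1, 2, 3, 4, 5, 6, 7, 8, 9] gives [2, 2, 2, 1, 2, 2, 1, 2, 2, 2]; set D = diag(2, 2, 2, 1, 2, 2, 1, 2, 2, 2) and form L = D - A. Computing det(xI - L) by cofactor expansion (or equivalently via sum-over-permutations) gives x^10 - 18x^9 + 136x^8 - 560x^7 + 1365x^6 - 2002x^5 + 1716x^4 - 792x^3 + 165x^2 - 10x. The coefficient of x^9 equals -trace(L) = -18, matching the sum of degrees. By the matrix-tree theorem the graph has (1/10) * product of the nonzero eigenvalues = 1 spanning tree.

x^10 - 18x^9 + 136x^8 - 560x^7 + 1365x^6 - 2002x^5 + 1716x^4 - 792x^3 + 165x^2 - 10x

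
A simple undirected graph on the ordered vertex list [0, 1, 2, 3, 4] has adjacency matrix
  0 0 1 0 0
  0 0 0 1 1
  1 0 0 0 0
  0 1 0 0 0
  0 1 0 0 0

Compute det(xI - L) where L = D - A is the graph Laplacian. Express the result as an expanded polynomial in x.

Reading degrees in the order [0, 1, 2, 3, 4] gives [1, 2, 1, 1, 1]; set D = diag(1, 2, 1, 1, 1) and form L = D - A. Computing det(xI - L) by cofactor expansion (or equivalently via sum-over-permutations) gives x^5 - 6x^4 + 11x^3 - 6x^2. The coefficient of x^4 equals -trace(L) = -6, matching the sum of degrees. There are 2 zeros in the spectrum, matching the 2 components.

x^5 - 6x^4 + 11x^3 - 6x^2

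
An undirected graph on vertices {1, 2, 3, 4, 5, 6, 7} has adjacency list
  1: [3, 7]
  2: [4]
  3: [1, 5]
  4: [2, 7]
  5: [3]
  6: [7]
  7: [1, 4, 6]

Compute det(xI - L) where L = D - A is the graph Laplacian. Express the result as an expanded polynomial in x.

Reading degrees in the order [1, 2, 3, 4, 5, 6, 7] gives [2, 1, 2, 2, 1, 1, 3]; set D = diag(2, 1, 2, 2, 1, 1, 3) and form L = D - A. L has integer entries, so p(x) = det(xI - L) has integer coefficients. Expanding the determinant yields x^7 - 12x^6 + 54x^5 - 114x^4 + 115x^3 - 50x^2 + 7x. Since p(0) = det(-L) = 0, x divides p(x). The largest eigenvalue, 4.3342, is at most the vertex count 7.

x^7 - 12x^6 + 54x^5 - 114x^4 + 115x^3 - 50x^2 + 7x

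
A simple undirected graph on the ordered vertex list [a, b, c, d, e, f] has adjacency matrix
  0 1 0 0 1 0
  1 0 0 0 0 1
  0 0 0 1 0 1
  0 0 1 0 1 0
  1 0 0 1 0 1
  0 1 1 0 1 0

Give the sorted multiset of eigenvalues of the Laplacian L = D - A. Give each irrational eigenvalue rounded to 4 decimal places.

[0, 1, 2, 3, 3, 5]

With the vertex order [a, b, c, d, e, f], the degrees are [2, 2, 2, 2, 3, 3], giving D = diag(2, 2, 2, 2, 3, 3) and L = D - A. Diagonalising L (or applying a numerical eigensolver to the 6x6 matrix) gives the spectrum above. The eigenvalues sum to 14, which equals trace(L) = 2|E|. By the matrix-tree theorem the graph has (1/6) * product of the nonzero eigenvalues = 15 spanning trees.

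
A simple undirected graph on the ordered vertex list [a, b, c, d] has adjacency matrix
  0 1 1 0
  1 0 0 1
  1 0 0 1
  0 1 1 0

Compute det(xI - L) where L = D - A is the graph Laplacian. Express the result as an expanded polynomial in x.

x^4 - 8x^3 + 20x^2 - 16x

Each diagonal entry of L is the vertex degree and each off-diagonal entry is -1 where an edge is present, 0 otherwise; in the order [a, b, c, d] the diagonal is [2, 2, 2, 2]. The eigenvalues of L are [0, 2, 2, 4]; the characteristic polynomial is the product of (x - lambda_i), which multiplies out to x^4 - 8x^3 + 20x^2 - 16x. Since p(0) = det(-L) = 0, x divides p(x). There is one zero in the spectrum, matching the 1 component. By the matrix-tree theorem the graph has (1/4) * product of the nonzero eigenvalues = 4 spanning trees.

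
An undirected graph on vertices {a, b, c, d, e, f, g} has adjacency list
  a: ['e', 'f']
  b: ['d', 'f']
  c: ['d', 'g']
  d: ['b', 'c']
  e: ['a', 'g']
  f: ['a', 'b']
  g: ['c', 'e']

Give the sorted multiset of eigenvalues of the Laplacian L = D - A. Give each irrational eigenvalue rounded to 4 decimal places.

With the vertex order [a, b, c, d, e, f, g], the degrees are [2, 2, 2, 2, 2, 2, 2], giving D = diag(2, 2, 2, 2, 2, 2, 2) and L = D - A. Since every row of L sums to 0, the all-ones vector is in the kernel and 0 is an eigenvalue. The single zero eigenvalue shows the graph is connected. By the matrix-tree theorem the graph has (1/7) * product of the nonzero eigenvalues = 7 spanning trees.

[0, 0.7530, 0.7530, 2.4450, 2.4450, 3.8019, 3.8019]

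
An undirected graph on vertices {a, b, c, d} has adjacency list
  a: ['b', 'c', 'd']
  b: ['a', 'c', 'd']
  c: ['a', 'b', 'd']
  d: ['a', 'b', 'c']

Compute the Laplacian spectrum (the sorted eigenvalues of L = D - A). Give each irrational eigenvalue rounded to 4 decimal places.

Reading degrees in the order [a, b, c, d] gives [3, 3, 3, 3]; set D = diag(3, 3, 3, 3) and form L = D - A. Diagonalising L (or applying a numerical eigensolver to the 4x4 matrix) gives the spectrum above. The single zero eigenvalue shows the graph is connected. There is one zero in the spectrum, matching the 1 component. The eigenvalues sum to 12, which equals trace(L) = 2|E|.

[0, 4, 4, 4]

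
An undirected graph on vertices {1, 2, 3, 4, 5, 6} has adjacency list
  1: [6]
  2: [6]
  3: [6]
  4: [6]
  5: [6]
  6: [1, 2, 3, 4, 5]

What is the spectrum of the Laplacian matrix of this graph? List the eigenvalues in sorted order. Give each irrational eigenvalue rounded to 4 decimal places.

[0, 1, 1, 1, 1, 6]

Each diagonal entry of L is the vertex degree and each off-diagonal entry is -1 where an edge is present, 0 otherwise; in the order [1, 2, 3, 4, 5, 6] the diagonal is [1, 1, 1, 1, 1, 5]. Since every row of L sums to 0, the all-ones vector is in the kernel and 0 is an eigenvalue. The single zero eigenvalue shows the graph is connected. The eigenvalues sum to 10, which equals trace(L) = 2|E|.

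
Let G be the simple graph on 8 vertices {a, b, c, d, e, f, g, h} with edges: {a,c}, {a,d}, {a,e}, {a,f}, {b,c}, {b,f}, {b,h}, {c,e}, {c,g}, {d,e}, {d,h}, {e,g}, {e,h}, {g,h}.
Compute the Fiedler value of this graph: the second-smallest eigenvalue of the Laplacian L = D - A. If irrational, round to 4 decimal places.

Reading degrees in the order [a, b, c, d, e, f, g, h] gives [4, 3, 4, 3, 5, 2, 3, 4]; set D = diag(4, 3, 4, 3, 5, 2, 3, 4) and form L = D - A. Computing the eigenvalues of L and sorting gives [0, 1.4970, 2.4270, 3.0944, 3.5800, 5.2632, 5.8395, 6.2989]. The Fiedler value lambda_2 = 1.4970 is strictly positive, so the graph is connected. There is one zero in the spectrum, matching the 1 component.

1.4970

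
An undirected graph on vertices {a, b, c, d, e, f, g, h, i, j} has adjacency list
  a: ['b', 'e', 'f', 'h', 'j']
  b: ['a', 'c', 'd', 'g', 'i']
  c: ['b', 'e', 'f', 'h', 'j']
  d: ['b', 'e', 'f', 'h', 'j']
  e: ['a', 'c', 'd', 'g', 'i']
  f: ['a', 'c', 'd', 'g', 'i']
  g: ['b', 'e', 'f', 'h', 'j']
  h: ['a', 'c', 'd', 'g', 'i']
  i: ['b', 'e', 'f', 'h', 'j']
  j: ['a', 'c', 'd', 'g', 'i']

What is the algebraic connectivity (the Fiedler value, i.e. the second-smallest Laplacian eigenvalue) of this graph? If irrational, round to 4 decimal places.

5

Reading degrees in the order [a, b, c, d, e, f, g, h, i, j] gives [5, 5, 5, 5, 5, 5, 5, 5, 5, 5]; set D = diag(5, 5, 5, 5, 5, 5, 5, 5, 5, 5) and form L = D - A. Computing the eigenvalues of L and sorting gives [0, 5, 5, 5, 5, 5, 5, 5, 5, 10]. The Fiedler value lambda_2 = 5 is strictly positive, so the graph is connected.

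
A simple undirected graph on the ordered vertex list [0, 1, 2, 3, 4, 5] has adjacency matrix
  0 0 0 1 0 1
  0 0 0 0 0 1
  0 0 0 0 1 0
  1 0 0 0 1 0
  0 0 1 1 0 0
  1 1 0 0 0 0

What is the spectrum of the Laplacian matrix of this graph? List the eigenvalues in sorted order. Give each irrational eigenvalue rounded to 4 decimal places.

[0, 0.2679, 1, 2, 3, 3.7321]

Each diagonal entry of L is the vertex degree and each off-diagonal entry is -1 where an edge is present, 0 otherwise; in the order [0, 1, 2, 3, 4, 5] the diagonal is [2, 1, 1, 2, 2, 2]. The multiplicity of 0 as a Laplacian eigenvalue equals the number of connected components. The single zero eigenvalue shows the graph is connected. The largest eigenvalue, 3.7321, is at most the vertex count 6. The eigenvalues sum to 10, which equals trace(L) = 2|E|.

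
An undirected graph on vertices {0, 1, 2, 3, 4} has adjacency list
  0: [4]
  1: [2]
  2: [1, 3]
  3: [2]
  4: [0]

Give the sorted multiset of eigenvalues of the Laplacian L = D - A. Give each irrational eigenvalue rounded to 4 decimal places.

[0, 0, 1, 2, 3]

Reading degrees in the order [0, 1, 2, 3, 4] gives [1, 1, 2, 1, 1]; set D = diag(1, 1, 2, 1, 1) and form L = D - A. Since every row of L sums to 0, the all-ones vector is in the kernel and 0 is an eigenvalue. The 2 zero eigenvalues correspond to the 2 connected components.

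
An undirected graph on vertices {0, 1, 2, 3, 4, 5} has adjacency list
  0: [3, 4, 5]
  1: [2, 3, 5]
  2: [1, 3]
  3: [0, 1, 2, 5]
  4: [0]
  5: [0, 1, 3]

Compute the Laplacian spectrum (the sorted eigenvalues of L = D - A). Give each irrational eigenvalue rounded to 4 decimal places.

Each diagonal entry of L is the vertex degree and each off-diagonal entry is -1 where an edge is present, 0 otherwise; in the order [0, 1, 2, 3, 4, 5] the diagonal is [3, 3, 2, 4, 1, 3]. Since every row of L sums to 0, the all-ones vector is in the kernel and 0 is an eigenvalue. The single zero eigenvalue shows the graph is connected. The largest eigenvalue, 5.1183, is at most the vertex count 6. By the matrix-tree theorem the graph has (1/6) * product of the nonzero eigenvalues = 21 spanning trees.

[0, 0.7312, 2.1353, 3.4659, 4.5494, 5.1183]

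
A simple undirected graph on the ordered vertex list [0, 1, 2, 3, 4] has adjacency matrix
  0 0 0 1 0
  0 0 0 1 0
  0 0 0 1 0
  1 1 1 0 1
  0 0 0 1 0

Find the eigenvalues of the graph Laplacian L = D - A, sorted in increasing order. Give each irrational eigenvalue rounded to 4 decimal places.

[0, 1, 1, 1, 5]

Each diagonal entry of L is the vertex degree and each off-diagonal entry is -1 where an edge is present, 0 otherwise; in the order [0, 1, 2, 3, 4] the diagonal is [1, 1, 1, 4, 1]. Diagonalising L (or applying a numerical eigensolver to the 5x5 matrix) gives the spectrum above. By the matrix-tree theorem the graph has (1/5) * product of the nonzero eigenvalues = 1 spanning tree. The eigenvalues sum to 8, which equals trace(L) = 2|E|.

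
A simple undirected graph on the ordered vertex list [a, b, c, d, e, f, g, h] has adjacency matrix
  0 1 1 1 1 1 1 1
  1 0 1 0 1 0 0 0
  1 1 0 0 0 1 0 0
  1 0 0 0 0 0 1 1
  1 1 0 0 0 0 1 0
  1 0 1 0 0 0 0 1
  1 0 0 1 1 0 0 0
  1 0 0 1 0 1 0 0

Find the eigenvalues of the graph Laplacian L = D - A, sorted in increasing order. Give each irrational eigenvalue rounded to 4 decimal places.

[0, 1.7530, 1.7530, 3.4450, 3.4450, 4.8019, 4.8019, 8]

Reading degrees in the order [a, b, c, d, e, f, g, h] gives [7, 3, 3, 3, 3, 3, 3, 3]; set D = diag(7, 3, 3, 3, 3, 3, 3, 3) and form L = D - A. L is symmetric positive semidefinite, so every eigenvalue is real and nonnegative.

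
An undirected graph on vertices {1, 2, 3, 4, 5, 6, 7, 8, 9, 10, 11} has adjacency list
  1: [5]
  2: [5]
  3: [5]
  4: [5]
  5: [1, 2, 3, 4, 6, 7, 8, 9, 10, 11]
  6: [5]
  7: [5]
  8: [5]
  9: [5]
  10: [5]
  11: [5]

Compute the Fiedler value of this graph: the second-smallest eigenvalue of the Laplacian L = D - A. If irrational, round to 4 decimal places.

Reading degrees in the order [1, 2, 3, 4, 5, 6, 7, 8, 9, 10, 11] gives [1, 1, 1, 1, 10, 1, 1, 1, 1, 1, 1]; set D = diag(1, 1, 1, 1, 10, 1, 1, 1, 1, 1, 1) and form L = D - A. The smallest Laplacian eigenvalue is always 0. The next one, lambda_2 = 1, measures how hard the graph is to disconnect: larger values mean better connectivity. By the matrix-tree theorem the graph has (1/11) * product of the nonzero eigenvalues = 1 spanning tree.

1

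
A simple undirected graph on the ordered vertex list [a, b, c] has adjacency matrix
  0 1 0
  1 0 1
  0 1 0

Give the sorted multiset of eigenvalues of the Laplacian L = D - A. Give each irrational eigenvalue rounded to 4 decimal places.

[0, 1, 3]

Reading degrees in the order [a, b, c] gives [1, 2, 1]; set D = diag(1, 2, 1) and form L = D - A. Diagonalising L (or applying a numerical eigensolver to the 3x3 matrix) gives the spectrum above. By the matrix-tree theorem the graph has (1/3) * product of the nonzero eigenvalues = 1 spanning tree. There is one zero in the spectrum, matching the 1 component.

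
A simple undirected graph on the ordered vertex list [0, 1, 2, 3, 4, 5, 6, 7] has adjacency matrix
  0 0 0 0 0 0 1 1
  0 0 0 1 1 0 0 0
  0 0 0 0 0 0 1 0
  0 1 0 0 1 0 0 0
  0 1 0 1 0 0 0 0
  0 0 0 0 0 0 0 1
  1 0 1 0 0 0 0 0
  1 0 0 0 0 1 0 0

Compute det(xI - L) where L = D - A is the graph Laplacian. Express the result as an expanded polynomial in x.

Each diagonal entry of L is the vertex degree and each off-diagonal entry is -1 where an edge is present, 0 otherwise; in the order [0, 1, 2, 3, 4, 5, 6, 7] the diagonal is [2, 2, 1, 2, 2, 1, 2, 2]. L has integer entries, so p(x) = det(xI - L) has integer coefficients. Expanding the determinant yields x^8 - 14x^7 + 78x^6 - 218x^5 + 314x^4 - 210x^3 + 45x^2. The coefficient of x^7 equals -trace(L) = -14, matching the sum of degrees. There are 2 zeros in the spectrum, matching the 2 components.

x^8 - 14x^7 + 78x^6 - 218x^5 + 314x^4 - 210x^3 + 45x^2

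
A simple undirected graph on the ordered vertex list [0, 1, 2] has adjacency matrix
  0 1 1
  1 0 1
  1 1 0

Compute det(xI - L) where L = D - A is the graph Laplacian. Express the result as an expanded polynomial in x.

Each diagonal entry of L is the vertex degree and each off-diagonal entry is -1 where an edge is present, 0 otherwise; in the order [0, 1, 2] the diagonal is [2, 2, 2]. L has integer entries, so p(x) = det(xI - L) has integer coefficients. Expanding the determinant yields x^3 - 6x^2 + 9x. The constant term is 0 because L is singular (the all-ones vector lies in its kernel). By the matrix-tree theorem the graph has (1/3) * product of the nonzero eigenvalues = 3 spanning trees.

x^3 - 6x^2 + 9x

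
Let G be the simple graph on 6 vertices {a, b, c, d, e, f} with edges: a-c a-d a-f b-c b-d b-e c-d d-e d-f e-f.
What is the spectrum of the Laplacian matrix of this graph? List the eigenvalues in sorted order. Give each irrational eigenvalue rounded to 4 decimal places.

Reading degrees in the order [a, b, c, d, e, f] gives [3, 3, 3, 5, 3, 3]; set D = diag(3, 3, 3, 5, 3, 3) and form L = D - A. The multiplicity of 0 as a Laplacian eigenvalue equals the number of connected components.

[0, 2.3820, 2.3820, 4.6180, 4.6180, 6]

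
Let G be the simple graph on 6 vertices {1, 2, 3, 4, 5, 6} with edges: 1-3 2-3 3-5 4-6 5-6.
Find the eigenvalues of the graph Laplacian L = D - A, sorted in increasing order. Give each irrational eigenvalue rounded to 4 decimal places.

[0, 0.3249, 1, 1.4608, 3, 4.2143]

With the vertex order [1, 2, 3, 4, 5, 6], the degrees are [1, 1, 3, 1, 2, 2], giving D = diag(1, 1, 3, 1, 2, 2) and L = D - A. Diagonalising L (or applying a numerical eigensolver to the 6x6 matrix) gives the spectrum above. By the matrix-tree theorem the graph has (1/6) * product of the nonzero eigenvalues = 1 spanning tree. The largest eigenvalue, 4.2143, is at most the vertex count 6.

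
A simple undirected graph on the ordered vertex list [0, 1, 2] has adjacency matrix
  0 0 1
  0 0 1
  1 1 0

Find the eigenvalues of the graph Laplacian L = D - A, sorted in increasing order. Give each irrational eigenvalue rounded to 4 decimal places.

Each diagonal entry of L is the vertex degree and each off-diagonal entry is -1 where an edge is present, 0 otherwise; in the order [0, 1, 2] the diagonal is [1, 1, 2]. Since every row of L sums to 0, the all-ones vector is in the kernel and 0 is an eigenvalue. The single zero eigenvalue shows the graph is connected. By the matrix-tree theorem the graph has (1/3) * product of the nonzero eigenvalues = 1 spanning tree.

[0, 1, 3]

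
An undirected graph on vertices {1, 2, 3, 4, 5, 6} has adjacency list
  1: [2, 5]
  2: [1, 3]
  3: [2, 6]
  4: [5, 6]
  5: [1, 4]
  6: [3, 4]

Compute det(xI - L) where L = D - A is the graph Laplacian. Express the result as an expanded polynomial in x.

x^6 - 12x^5 + 54x^4 - 112x^3 + 105x^2 - 36x

With the vertex order [1, 2, 3, 4, 5, 6], the degrees are [2, 2, 2, 2, 2, 2], giving D = diag(2, 2, 2, 2, 2, 2) and L = D - A. Computing det(xI - L) by cofactor expansion (or equivalently via sum-over-permutations) gives x^6 - 12x^5 + 54x^4 - 112x^3 + 105x^2 - 36x. The constant term is 0 because L is singular (the all-ones vector lies in its kernel). The largest eigenvalue, 4, is at most the vertex count 6. By the matrix-tree theorem the graph has (1/6) * product of the nonzero eigenvalues = 6 spanning trees.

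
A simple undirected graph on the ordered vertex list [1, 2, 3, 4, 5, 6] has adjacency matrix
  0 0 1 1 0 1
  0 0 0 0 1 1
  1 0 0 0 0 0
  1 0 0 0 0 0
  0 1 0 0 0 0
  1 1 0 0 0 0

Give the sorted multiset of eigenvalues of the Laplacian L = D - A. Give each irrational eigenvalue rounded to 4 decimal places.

Each diagonal entry of L is the vertex degree and each off-diagonal entry is -1 where an edge is present, 0 otherwise; in the order [1, 2, 3, 4, 5, 6] the diagonal is [3, 2, 1, 1, 1, 2]. L is symmetric positive semidefinite, so every eigenvalue is real and nonnegative. The single zero eigenvalue shows the graph is connected.

[0, 0.3249, 1, 1.4608, 3, 4.2143]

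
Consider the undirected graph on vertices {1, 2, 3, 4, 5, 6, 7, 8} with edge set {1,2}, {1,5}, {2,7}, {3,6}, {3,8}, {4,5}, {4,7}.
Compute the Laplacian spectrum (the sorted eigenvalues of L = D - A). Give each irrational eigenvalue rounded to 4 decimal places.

[0, 0, 1, 1.3820, 1.3820, 3, 3.6180, 3.6180]

Reading degrees in the order [1, 2, 3, 4, 5, 6, 7, 8] gives [2, 2, 2, 2, 2, 1, 2, 1]; set D = diag(2, 2, 2, 2, 2, 1, 2, 1) and form L = D - A. The multiplicity of 0 as a Laplacian eigenvalue equals the number of connected components. The 2 zero eigenvalues correspond to the 2 connected components. The eigenvalues sum to 14, which equals trace(L) = 2|E|.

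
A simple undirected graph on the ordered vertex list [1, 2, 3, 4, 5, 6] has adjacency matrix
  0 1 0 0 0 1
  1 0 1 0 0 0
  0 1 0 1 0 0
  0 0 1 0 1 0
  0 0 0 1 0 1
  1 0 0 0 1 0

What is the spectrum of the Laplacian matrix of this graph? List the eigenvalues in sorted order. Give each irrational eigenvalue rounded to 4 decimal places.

[0, 1, 1, 3, 3, 4]

Each diagonal entry of L is the vertex degree and each off-diagonal entry is -1 where an edge is present, 0 otherwise; in the order [1, 2, 3, 4, 5, 6] the diagonal is [2, 2, 2, 2, 2, 2]. The multiplicity of 0 as a Laplacian eigenvalue equals the number of connected components. The single zero eigenvalue shows the graph is connected. The eigenvalues sum to 12, which equals trace(L) = 2|E|.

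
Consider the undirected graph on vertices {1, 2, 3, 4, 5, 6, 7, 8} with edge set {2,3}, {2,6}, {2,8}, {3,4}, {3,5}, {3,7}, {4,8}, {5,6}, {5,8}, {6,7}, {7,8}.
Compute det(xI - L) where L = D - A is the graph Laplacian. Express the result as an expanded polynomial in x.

x^8 - 22x^7 + 195x^6 - 894x^5 + 2238x^4 - 2898x^3 + 1512x^2

With the vertex order [1, 2, 3, 4, 5, 6, 7, 8], the degrees are [0, 3, 4, 2, 3, 3, 3, 4], giving D = diag(0, 3, 4, 2, 3, 3, 3, 4) and L = D - A. L has integer entries, so p(x) = det(xI - L) has integer coefficients. Expanding the determinant yields x^8 - 22x^7 + 195x^6 - 894x^5 + 2238x^4 - 2898x^3 + 1512x^2. Since p(0) = det(-L) = 0, x divides p(x). The eigenvalues sum to 22, which equals trace(L) = 2|E|.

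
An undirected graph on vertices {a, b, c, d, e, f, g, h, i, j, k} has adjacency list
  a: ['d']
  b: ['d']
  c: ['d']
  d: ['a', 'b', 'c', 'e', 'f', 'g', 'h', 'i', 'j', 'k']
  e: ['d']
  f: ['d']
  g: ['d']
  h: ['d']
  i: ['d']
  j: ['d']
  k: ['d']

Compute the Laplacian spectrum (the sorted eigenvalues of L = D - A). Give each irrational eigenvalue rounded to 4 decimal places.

[0, 1, 1, 1, 1, 1, 1, 1, 1, 1, 11]

Reading degrees in the order [a, b, c, d, e, f, g, h, i, j, k] gives [1, 1, 1, 10, 1, 1, 1, 1, 1, 1, 1]; set D = diag(1, 1, 1, 10, 1, 1, 1, 1, 1, 1, 1) and form L = D - A. Diagonalising L (or applying a numerical eigensolver to the 11x11 matrix) gives the spectrum above. The single zero eigenvalue shows the graph is connected. The eigenvalues sum to 20, which equals trace(L) = 2|E|.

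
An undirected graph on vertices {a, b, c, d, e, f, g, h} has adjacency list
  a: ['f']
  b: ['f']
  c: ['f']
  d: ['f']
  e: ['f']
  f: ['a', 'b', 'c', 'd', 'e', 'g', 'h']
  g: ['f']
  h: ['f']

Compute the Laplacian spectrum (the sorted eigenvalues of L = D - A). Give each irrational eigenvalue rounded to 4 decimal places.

[0, 1, 1, 1, 1, 1, 1, 8]

Reading degrees in the order [a, b, c, d, e, f, g, h] gives [1, 1, 1, 1, 1, 7, 1, 1]; set D = diag(1, 1, 1, 1, 1, 7, 1, 1) and form L = D - A. L is symmetric positive semidefinite, so every eigenvalue is real and nonnegative. The single zero eigenvalue shows the graph is connected. The largest eigenvalue, 8, is at most the vertex count 8.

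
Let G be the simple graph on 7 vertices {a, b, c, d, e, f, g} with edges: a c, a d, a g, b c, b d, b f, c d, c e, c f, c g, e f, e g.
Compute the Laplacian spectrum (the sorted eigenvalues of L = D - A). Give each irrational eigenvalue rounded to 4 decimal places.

With the vertex order [a, b, c, d, e, f, g], the degrees are [3, 3, 6, 3, 3, 3, 3], giving D = diag(3, 3, 6, 3, 3, 3, 3) and L = D - A. Since every row of L sums to 0, the all-ones vector is in the kernel and 0 is an eigenvalue. The eigenvalues sum to 24, which equals trace(L) = 2|E|.

[0, 2, 2, 4, 4, 5, 7]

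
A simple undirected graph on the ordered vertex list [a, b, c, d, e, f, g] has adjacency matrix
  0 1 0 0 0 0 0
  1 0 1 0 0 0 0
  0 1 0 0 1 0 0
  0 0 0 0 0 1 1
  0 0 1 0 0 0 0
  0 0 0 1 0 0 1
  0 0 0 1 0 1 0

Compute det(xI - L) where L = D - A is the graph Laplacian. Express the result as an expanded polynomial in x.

x^7 - 12x^6 + 55x^5 - 118x^4 + 114x^3 - 36x^2

With the vertex order [a, b, c, d, e, f, g], the degrees are [1, 2, 2, 2, 1, 2, 2], giving D = diag(1, 2, 2, 2, 1, 2, 2) and L = D - A. Computing det(xI - L) by cofactor expansion (or equivalently via sum-over-permutations) gives x^7 - 12x^6 + 55x^5 - 118x^4 + 114x^3 - 36x^2. Since p(0) = det(-L) = 0, x divides p(x).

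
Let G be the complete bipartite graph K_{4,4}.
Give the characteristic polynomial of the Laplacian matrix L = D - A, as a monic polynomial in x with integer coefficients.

x^8 - 32x^7 + 432x^6 - 3200x^5 + 14080x^4 - 36864x^3 + 53248x^2 - 32768x

The graph has 8 vertices and degree multiset [4, 4, 4, 4, 4, 4, 4, 4]; D is the diagonal matrix of degrees and L = D - A. L has integer entries, so p(x) = det(xI - L) has integer coefficients. Expanding the determinant yields x^8 - 32x^7 + 432x^6 - 3200x^5 + 14080x^4 - 36864x^3 + 53248x^2 - 32768x. The coefficient of x^7 equals -trace(L) = -32, matching the sum of degrees. There is one zero in the spectrum, matching the 1 component.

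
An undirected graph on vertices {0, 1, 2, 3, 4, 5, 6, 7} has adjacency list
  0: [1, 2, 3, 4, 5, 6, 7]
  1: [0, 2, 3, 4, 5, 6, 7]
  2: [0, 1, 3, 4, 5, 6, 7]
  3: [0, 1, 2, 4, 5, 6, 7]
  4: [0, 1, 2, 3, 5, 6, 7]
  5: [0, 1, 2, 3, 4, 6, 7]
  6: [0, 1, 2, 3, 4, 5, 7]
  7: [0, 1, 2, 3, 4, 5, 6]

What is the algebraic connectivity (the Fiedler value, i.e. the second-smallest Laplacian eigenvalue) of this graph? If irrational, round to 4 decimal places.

8

Reading degrees in the order [0, 1, 2, 3, 4, 5, 6, 7] gives [7, 7, 7, 7, 7, 7, 7, 7]; set D = diag(7, 7, 7, 7, 7, 7, 7, 7) and form L = D - A. Computing the eigenvalues of L and sorting gives [0, 8, 8, 8, 8, 8, 8, 8]. The Fiedler value lambda_2 = 8 is strictly positive, so the graph is connected. The eigenvalues sum to 56, which equals trace(L) = 2|E|.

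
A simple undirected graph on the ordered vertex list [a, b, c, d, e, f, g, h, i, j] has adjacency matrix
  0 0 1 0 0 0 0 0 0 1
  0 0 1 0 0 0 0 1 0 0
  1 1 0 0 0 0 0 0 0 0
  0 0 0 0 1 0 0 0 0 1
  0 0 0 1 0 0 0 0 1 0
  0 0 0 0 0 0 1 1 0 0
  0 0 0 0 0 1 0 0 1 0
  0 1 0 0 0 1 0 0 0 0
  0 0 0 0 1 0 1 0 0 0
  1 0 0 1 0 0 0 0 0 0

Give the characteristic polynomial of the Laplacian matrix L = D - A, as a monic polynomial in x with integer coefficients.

Reading degrees in the order [a, b, c, d, e, f, g, h, i, j] gives [2, 2, 2, 2, 2, 2, 2, 2, 2, 2]; set D = diag(2, 2, 2, 2, 2, 2, 2, 2, 2, 2) and form L = D - A. L has integer entries, so p(x) = det(xI - L) has integer coefficients. Expanding the determinant yields x^10 - 20x^9 + 170x^8 - 800x^7 + 2275x^6 - 4004x^5 + 4290x^4 - 2640x^3 + 825x^2 - 100x. The coefficient of x^9 equals -trace(L) = -20, matching the sum of degrees. The largest eigenvalue, 4, is at most the vertex count 10.

x^10 - 20x^9 + 170x^8 - 800x^7 + 2275x^6 - 4004x^5 + 4290x^4 - 2640x^3 + 825x^2 - 100x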